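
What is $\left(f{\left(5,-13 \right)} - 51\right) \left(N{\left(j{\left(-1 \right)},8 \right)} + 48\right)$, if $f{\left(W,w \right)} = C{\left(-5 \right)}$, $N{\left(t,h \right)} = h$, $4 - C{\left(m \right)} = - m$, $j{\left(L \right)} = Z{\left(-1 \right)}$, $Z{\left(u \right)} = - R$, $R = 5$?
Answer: $-2912$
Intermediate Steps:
$Z{\left(u \right)} = -5$ ($Z{\left(u \right)} = \left(-1\right) 5 = -5$)
$j{\left(L \right)} = -5$
$C{\left(m \right)} = 4 + m$ ($C{\left(m \right)} = 4 - - m = 4 + m$)
$f{\left(W,w \right)} = -1$ ($f{\left(W,w \right)} = 4 - 5 = -1$)
$\left(f{\left(5,-13 \right)} - 51\right) \left(N{\left(j{\left(-1 \right)},8 \right)} + 48\right) = \left(-1 - 51\right) \left(8 + 48\right) = \left(-52\right) 56 = -2912$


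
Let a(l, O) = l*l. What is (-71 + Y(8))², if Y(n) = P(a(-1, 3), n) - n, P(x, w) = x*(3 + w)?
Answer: 4624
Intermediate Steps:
a(l, O) = l²
Y(n) = 3 (Y(n) = (-1)²*(3 + n) - n = 1*(3 + n) - n = (3 + n) - n = 3)
(-71 + Y(8))² = (-71 + 3)² = (-68)² = 4624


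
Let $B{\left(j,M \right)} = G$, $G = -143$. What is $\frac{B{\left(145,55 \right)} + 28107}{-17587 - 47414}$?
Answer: $- \frac{27964}{65001} \approx -0.43021$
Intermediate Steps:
$B{\left(j,M \right)} = -143$
$\frac{B{\left(145,55 \right)} + 28107}{-17587 - 47414} = \frac{-143 + 28107}{-17587 - 47414} = \frac{27964}{-65001} = 27964 \left(- \frac{1}{65001}\right) = - \frac{27964}{65001}$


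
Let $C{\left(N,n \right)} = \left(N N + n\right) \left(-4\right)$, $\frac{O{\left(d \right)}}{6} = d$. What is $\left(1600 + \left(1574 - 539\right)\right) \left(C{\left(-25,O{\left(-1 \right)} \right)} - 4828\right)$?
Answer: $-19246040$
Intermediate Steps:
$O{\left(d \right)} = 6 d$
$C{\left(N,n \right)} = - 4 n - 4 N^{2}$ ($C{\left(N,n \right)} = \left(N^{2} + n\right) \left(-4\right) = \left(n + N^{2}\right) \left(-4\right) = - 4 n - 4 N^{2}$)
$\left(1600 + \left(1574 - 539\right)\right) \left(C{\left(-25,O{\left(-1 \right)} \right)} - 4828\right) = \left(1600 + \left(1574 - 539\right)\right) \left(\left(- 4 \cdot 6 \left(-1\right) - 4 \left(-25\right)^{2}\right) - 4828\right) = \left(1600 + 1035\right) \left(\left(\left(-4\right) \left(-6\right) - 2500\right) - 4828\right) = 2635 \left(\left(24 - 2500\right) - 4828\right) = 2635 \left(-2476 - 4828\right) = 2635 \left(-7304\right) = -19246040$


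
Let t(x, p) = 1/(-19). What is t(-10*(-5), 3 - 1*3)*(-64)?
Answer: 64/19 ≈ 3.3684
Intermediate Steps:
t(x, p) = -1/19
t(-10*(-5), 3 - 1*3)*(-64) = -1/19*(-64) = 64/19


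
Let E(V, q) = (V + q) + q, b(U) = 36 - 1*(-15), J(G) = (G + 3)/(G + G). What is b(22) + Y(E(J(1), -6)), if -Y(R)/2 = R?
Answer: 71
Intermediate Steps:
J(G) = (3 + G)/(2*G) (J(G) = (3 + G)/((2*G)) = (3 + G)*(1/(2*G)) = (3 + G)/(2*G))
b(U) = 51 (b(U) = 36 + 15 = 51)
E(V, q) = V + 2*q
Y(R) = -2*R
b(22) + Y(E(J(1), -6)) = 51 - 2*((1/2)*(3 + 1)/1 + 2*(-6)) = 51 - 2*((1/2)*1*4 - 12) = 51 - 2*(2 - 12) = 51 - 2*(-10) = 51 + 20 = 71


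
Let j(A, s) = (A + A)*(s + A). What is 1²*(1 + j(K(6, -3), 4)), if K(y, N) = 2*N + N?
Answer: 91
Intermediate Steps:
K(y, N) = 3*N
j(A, s) = 2*A*(A + s) (j(A, s) = (2*A)*(A + s) = 2*A*(A + s))
1²*(1 + j(K(6, -3), 4)) = 1²*(1 + 2*(3*(-3))*(3*(-3) + 4)) = 1*(1 + 2*(-9)*(-9 + 4)) = 1*(1 + 2*(-9)*(-5)) = 1*(1 + 90) = 1*91 = 91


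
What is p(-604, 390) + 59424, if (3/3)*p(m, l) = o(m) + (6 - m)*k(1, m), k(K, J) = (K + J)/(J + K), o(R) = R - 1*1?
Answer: 59429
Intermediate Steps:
o(R) = -1 + R (o(R) = R - 1 = -1 + R)
k(K, J) = 1 (k(K, J) = (J + K)/(J + K) = 1)
p(m, l) = 5 (p(m, l) = (-1 + m) + (6 - m)*1 = (-1 + m) + (6 - m) = 5)
p(-604, 390) + 59424 = 5 + 59424 = 59429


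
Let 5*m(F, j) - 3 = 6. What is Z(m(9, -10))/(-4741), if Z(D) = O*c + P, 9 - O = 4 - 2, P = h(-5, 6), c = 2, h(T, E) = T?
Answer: -9/4741 ≈ -0.0018983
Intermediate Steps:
P = -5
m(F, j) = 9/5 (m(F, j) = ⅗ + (⅕)*6 = ⅗ + 6/5 = 9/5)
O = 7 (O = 9 - (4 - 2) = 9 - 1*2 = 9 - 2 = 7)
Z(D) = 9 (Z(D) = 7*2 - 5 = 14 - 5 = 9)
Z(m(9, -10))/(-4741) = 9/(-4741) = 9*(-1/4741) = -9/4741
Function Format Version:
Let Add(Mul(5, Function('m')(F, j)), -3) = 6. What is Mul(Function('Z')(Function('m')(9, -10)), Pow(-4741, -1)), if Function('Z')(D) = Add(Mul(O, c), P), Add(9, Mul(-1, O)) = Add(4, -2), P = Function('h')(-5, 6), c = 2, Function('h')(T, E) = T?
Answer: Rational(-9, 4741) ≈ -0.0018983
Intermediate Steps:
P = -5
Function('m')(F, j) = Rational(9, 5) (Function('m')(F, j) = Add(Rational(3, 5), Mul(Rational(1, 5), 6)) = Add(Rational(3, 5), Rational(6, 5)) = Rational(9, 5))
O = 7 (O = Add(9, Mul(-1, Add(4, -2))) = Add(9, Mul(-1, 2)) = Add(9, -2) = 7)
Function('Z')(D) = 9 (Function('Z')(D) = Add(Mul(7, 2), -5) = Add(14, -5) = 9)
Mul(Function('Z')(Function('m')(9, -10)), Pow(-4741, -1)) = Mul(9, Pow(-4741, -1)) = Mul(9, Rational(-1, 4741)) = Rational(-9, 4741)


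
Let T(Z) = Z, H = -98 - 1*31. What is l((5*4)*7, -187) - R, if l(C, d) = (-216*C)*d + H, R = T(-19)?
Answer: 5654770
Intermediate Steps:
H = -129 (H = -98 - 31 = -129)
R = -19
l(C, d) = -129 - 216*C*d (l(C, d) = (-216*C)*d - 129 = -216*C*d - 129 = -129 - 216*C*d)
l((5*4)*7, -187) - R = (-129 - 216*(5*4)*7*(-187)) - 1*(-19) = (-129 - 216*20*7*(-187)) + 19 = (-129 - 216*140*(-187)) + 19 = (-129 + 5654880) + 19 = 5654751 + 19 = 5654770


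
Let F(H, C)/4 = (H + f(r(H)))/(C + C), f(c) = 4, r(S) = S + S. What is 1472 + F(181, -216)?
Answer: 158791/108 ≈ 1470.3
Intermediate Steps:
r(S) = 2*S
F(H, C) = 2*(4 + H)/C (F(H, C) = 4*((H + 4)/(C + C)) = 4*((4 + H)/((2*C))) = 4*((4 + H)*(1/(2*C))) = 4*((4 + H)/(2*C)) = 2*(4 + H)/C)
1472 + F(181, -216) = 1472 + 2*(4 + 181)/(-216) = 1472 + 2*(-1/216)*185 = 1472 - 185/108 = 158791/108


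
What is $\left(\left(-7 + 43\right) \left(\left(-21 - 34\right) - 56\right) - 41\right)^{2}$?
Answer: $16297369$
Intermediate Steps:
$\left(\left(-7 + 43\right) \left(\left(-21 - 34\right) - 56\right) - 41\right)^{2} = \left(36 \left(-55 - 56\right) - 41\right)^{2} = \left(36 \left(-111\right) - 41\right)^{2} = \left(-3996 - 41\right)^{2} = \left(-4037\right)^{2} = 16297369$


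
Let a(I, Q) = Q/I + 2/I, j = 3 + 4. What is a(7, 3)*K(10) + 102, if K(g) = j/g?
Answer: 205/2 ≈ 102.50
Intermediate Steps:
j = 7
K(g) = 7/g
a(I, Q) = 2/I + Q/I
a(7, 3)*K(10) + 102 = ((2 + 3)/7)*(7/10) + 102 = ((⅐)*5)*(7*(⅒)) + 102 = (5/7)*(7/10) + 102 = ½ + 102 = 205/2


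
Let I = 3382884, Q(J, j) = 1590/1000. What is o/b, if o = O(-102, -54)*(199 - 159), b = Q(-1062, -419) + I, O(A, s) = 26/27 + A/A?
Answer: 4000/172335681 ≈ 2.3211e-5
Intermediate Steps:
Q(J, j) = 159/100 (Q(J, j) = 1590*(1/1000) = 159/100)
O(A, s) = 53/27 (O(A, s) = 26*(1/27) + 1 = 26/27 + 1 = 53/27)
b = 338288559/100 (b = 159/100 + 3382884 = 338288559/100 ≈ 3.3829e+6)
o = 2120/27 (o = 53*(199 - 159)/27 = (53/27)*40 = 2120/27 ≈ 78.519)
o/b = 2120/(27*(338288559/100)) = (2120/27)*(100/338288559) = 4000/172335681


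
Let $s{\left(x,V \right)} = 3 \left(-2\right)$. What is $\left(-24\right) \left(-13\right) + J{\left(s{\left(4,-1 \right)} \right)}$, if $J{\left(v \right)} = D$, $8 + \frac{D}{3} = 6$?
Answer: $306$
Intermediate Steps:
$s{\left(x,V \right)} = -6$
$D = -6$ ($D = -24 + 3 \cdot 6 = -24 + 18 = -6$)
$J{\left(v \right)} = -6$
$\left(-24\right) \left(-13\right) + J{\left(s{\left(4,-1 \right)} \right)} = \left(-24\right) \left(-13\right) - 6 = 312 - 6 = 306$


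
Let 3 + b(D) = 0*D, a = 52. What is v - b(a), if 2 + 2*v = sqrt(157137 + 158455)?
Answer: 2 + sqrt(78898) ≈ 282.89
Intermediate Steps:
b(D) = -3 (b(D) = -3 + 0*D = -3 + 0 = -3)
v = -1 + sqrt(78898) (v = -1 + sqrt(157137 + 158455)/2 = -1 + sqrt(315592)/2 = -1 + (2*sqrt(78898))/2 = -1 + sqrt(78898) ≈ 279.89)
v - b(a) = (-1 + sqrt(78898)) - 1*(-3) = (-1 + sqrt(78898)) + 3 = 2 + sqrt(78898)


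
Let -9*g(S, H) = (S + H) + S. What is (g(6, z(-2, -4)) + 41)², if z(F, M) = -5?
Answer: 131044/81 ≈ 1617.8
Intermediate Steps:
g(S, H) = -2*S/9 - H/9 (g(S, H) = -((S + H) + S)/9 = -((H + S) + S)/9 = -(H + 2*S)/9 = -2*S/9 - H/9)
(g(6, z(-2, -4)) + 41)² = ((-2/9*6 - ⅑*(-5)) + 41)² = ((-4/3 + 5/9) + 41)² = (-7/9 + 41)² = (362/9)² = 131044/81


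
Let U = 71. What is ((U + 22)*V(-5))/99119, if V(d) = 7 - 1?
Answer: 558/99119 ≈ 0.0056296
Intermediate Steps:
V(d) = 6
((U + 22)*V(-5))/99119 = ((71 + 22)*6)/99119 = (93*6)*(1/99119) = 558*(1/99119) = 558/99119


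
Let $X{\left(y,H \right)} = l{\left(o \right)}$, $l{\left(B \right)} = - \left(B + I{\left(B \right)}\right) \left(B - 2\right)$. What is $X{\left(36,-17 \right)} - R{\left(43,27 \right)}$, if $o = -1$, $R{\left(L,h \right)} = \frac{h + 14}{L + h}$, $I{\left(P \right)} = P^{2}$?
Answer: $- \frac{41}{70} \approx -0.58571$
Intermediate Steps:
$R{\left(L,h \right)} = \frac{14 + h}{L + h}$
$l{\left(B \right)} = - \left(-2 + B\right) \left(B + B^{2}\right)$ ($l{\left(B \right)} = - \left(B + B^{2}\right) \left(B - 2\right) = - \left(B + B^{2}\right) \left(-2 + B\right) = - \left(-2 + B\right) \left(B + B^{2}\right)$)
$X{\left(y,H \right)} = 0$ ($X{\left(y,H \right)} = - (2 - 1 - \left(-1\right)^{2}) = - (2 - 1 - 1) = \left(-1\right) 0 = 0$)
$X{\left(36,-17 \right)} - R{\left(43,27 \right)} = 0 - \frac{14 + 27}{43 + 27} = 0 - \frac{1}{70} \cdot 41 = 0 - \frac{41}{70} = - \frac{41}{70}$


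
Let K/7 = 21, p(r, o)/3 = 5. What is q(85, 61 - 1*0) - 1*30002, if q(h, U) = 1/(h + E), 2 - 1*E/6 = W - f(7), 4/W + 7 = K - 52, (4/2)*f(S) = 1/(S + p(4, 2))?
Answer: -63934240/2131 ≈ -30002.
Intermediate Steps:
p(r, o) = 15 (p(r, o) = 3*5 = 15)
K = 147 (K = 7*21 = 147)
f(S) = 1/(2*(15 + S)) (f(S) = 1/(2*(S + 15)) = 1/(2*(15 + S)))
W = 1/22 (W = 4/(-7 + (147 - 52)) = 4/(-7 + 95) = 4/88 = 4*(1/88) = 1/22 ≈ 0.045455)
E = 261/22 (E = 12 - 6*(1/22 - 1/(2*(15 + 7))) = 12 - 6*(1/22 - 1/(2*22)) = 12 - 6*(1/22 - 1*1/44) = 12 - 6*(1/22 - 1/44) = 12 - 6*1/44 = 12 - 3/22 = 261/22 ≈ 11.864)
q(h, U) = 1/(261/22 + h) (q(h, U) = 1/(h + 261/22) = 1/(261/22 + h))
q(85, 61 - 1*0) - 1*30002 = 22/(261 + 22*85) - 1*30002 = 22/(261 + 1870) - 30002 = 22/2131 - 30002 = -63934240/2131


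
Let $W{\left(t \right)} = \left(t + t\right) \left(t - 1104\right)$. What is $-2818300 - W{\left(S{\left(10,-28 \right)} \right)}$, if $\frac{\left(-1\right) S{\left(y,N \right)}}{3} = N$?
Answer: $-2646940$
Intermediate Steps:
$S{\left(y,N \right)} = - 3 N$
$W{\left(t \right)} = 2 t \left(-1104 + t\right)$
$-2818300 - W{\left(S{\left(10,-28 \right)} \right)} = -2818300 - 2 \left(\left(-3\right) \left(-28\right)\right) \left(-1104 - -84\right) = -2818300 - 2 \cdot 84 \left(-1104 + 84\right) = -2818300 - 2 \cdot 84 \left(-1020\right) = -2818300 - -171360 = -2818300 + 171360 = -2646940$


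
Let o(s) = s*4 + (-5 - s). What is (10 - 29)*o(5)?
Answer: -190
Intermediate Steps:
o(s) = -5 + 3*s (o(s) = 4*s + (-5 - s) = -5 + 3*s)
(10 - 29)*o(5) = (10 - 29)*(-5 + 3*5) = -19*(-5 + 15) = -19*10 = -190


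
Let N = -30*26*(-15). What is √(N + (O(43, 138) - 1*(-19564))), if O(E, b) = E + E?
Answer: 5*√1254 ≈ 177.06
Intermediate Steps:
O(E, b) = 2*E
N = 11700 (N = -780*(-15) = 11700)
√(N + (O(43, 138) - 1*(-19564))) = √(11700 + (2*43 - 1*(-19564))) = √(11700 + (86 + 19564)) = √(11700 + 19650) = √31350 = 5*√1254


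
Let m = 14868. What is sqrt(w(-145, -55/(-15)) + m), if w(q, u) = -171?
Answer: 3*sqrt(1633) ≈ 121.23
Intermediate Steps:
sqrt(w(-145, -55/(-15)) + m) = sqrt(-171 + 14868) = sqrt(14697) = 3*sqrt(1633)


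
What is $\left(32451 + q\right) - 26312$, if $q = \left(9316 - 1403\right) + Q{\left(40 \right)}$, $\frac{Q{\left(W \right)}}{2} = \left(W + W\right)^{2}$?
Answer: $26852$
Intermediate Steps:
$Q{\left(W \right)} = 8 W^{2}$ ($Q{\left(W \right)} = 2 \left(W + W\right)^{2} = 2 \left(2 W\right)^{2} = 2 \cdot 4 W^{2} = 8 W^{2}$)
$q = 20713$ ($q = \left(9316 - 1403\right) + 8 \cdot 40^{2} = 7913 + 8 \cdot 1600 = 7913 + 12800 = 20713$)
$\left(32451 + q\right) - 26312 = \left(32451 + 20713\right) - 26312 = 53164 - 26312 = 26852$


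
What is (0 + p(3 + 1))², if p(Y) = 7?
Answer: 49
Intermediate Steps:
(0 + p(3 + 1))² = (0 + 7)² = 7² = 49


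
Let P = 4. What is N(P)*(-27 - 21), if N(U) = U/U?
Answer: -48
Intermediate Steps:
N(U) = 1
N(P)*(-27 - 21) = 1*(-27 - 21) = 1*(-48) = -48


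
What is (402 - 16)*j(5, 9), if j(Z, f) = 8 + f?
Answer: 6562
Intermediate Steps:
(402 - 16)*j(5, 9) = (402 - 16)*(8 + 9) = 386*17 = 6562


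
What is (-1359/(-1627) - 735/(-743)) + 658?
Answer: 797636120/1208861 ≈ 659.82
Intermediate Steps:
(-1359/(-1627) - 735/(-743)) + 658 = (-1359*(-1/1627) - 735*(-1/743)) + 658 = (1359/1627 + 735/743) + 658 = 2205582/1208861 + 658 = 797636120/1208861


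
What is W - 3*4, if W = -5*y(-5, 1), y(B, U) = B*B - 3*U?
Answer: -122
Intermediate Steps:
y(B, U) = B² - 3*U
W = -110 (W = -5*((-5)² - 3*1) = -5*(25 - 3) = -5*22 = -110)
W - 3*4 = -110 - 3*4 = -110 - 12 = -122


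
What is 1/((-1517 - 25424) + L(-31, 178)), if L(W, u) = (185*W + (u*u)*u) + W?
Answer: 1/5607045 ≈ 1.7835e-7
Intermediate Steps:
L(W, u) = u**3 + 186*W (L(W, u) = (185*W + u**2*u) + W = (185*W + u**3) + W = (u**3 + 185*W) + W = u**3 + 186*W)
1/((-1517 - 25424) + L(-31, 178)) = 1/((-1517 - 25424) + (178**3 + 186*(-31))) = 1/(-26941 + (5639752 - 5766)) = 1/(-26941 + 5633986) = 1/5607045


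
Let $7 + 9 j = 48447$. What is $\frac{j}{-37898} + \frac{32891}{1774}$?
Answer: $\frac{795185393}{43219962} \approx 18.399$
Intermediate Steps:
$j = \frac{48440}{9}$ ($j = - \frac{7}{9} + \frac{1}{9} \cdot 48447 = - \frac{7}{9} + 5383 = \frac{48440}{9} \approx 5382.2$)
$\frac{j}{-37898} + \frac{32891}{1774} = \frac{48440}{9 \left(-37898\right)} + \frac{32891}{1774} = \frac{48440}{9} \left(- \frac{1}{37898}\right) + 32891 \cdot \frac{1}{1774} = - \frac{3460}{24363} + \frac{32891}{1774} = \frac{795185393}{43219962}$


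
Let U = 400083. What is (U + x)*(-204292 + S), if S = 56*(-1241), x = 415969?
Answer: -223425244976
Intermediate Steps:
S = -69496
(U + x)*(-204292 + S) = (400083 + 415969)*(-204292 - 69496) = 816052*(-273788) = -223425244976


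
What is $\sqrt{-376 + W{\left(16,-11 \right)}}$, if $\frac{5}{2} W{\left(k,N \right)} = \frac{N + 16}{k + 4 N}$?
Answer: $\frac{9 i \sqrt{910}}{14} \approx 19.393 i$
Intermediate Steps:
$W{\left(k,N \right)} = \frac{2 \left(16 + N\right)}{5 \left(k + 4 N\right)}$ ($W{\left(k,N \right)} = \frac{2 \frac{N + 16}{k + 4 N}}{5} = \frac{2 \frac{16 + N}{k + 4 N}}{5} = \frac{2 \left(16 + N\right)}{5 \left(k + 4 N\right)}$)
$\sqrt{-376 + W{\left(16,-11 \right)}} = \sqrt{-376 + \frac{2 \left(16 - 11\right)}{5 \left(16 + 4 \left(-11\right)\right)}} = \sqrt{-376 + \frac{2}{5} \frac{1}{16 - 44} \cdot 5} = \sqrt{-376 + \frac{2}{5} \frac{1}{-28} \cdot 5} = \sqrt{-376 + \frac{2}{5} \left(- \frac{1}{28}\right) 5} = \sqrt{-376 - \frac{1}{14}} = \sqrt{- \frac{5265}{14}} = \frac{9 i \sqrt{910}}{14}$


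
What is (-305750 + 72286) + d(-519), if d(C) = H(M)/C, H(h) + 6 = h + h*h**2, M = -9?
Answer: -40389024/173 ≈ -2.3346e+5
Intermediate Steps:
H(h) = -6 + h + h**3 (H(h) = -6 + (h + h*h**2) = -6 + (h + h**3) = -6 + h + h**3)
d(C) = -744/C (d(C) = (-6 - 9 + (-9)**3)/C = (-6 - 9 - 729)/C = -744/C)
(-305750 + 72286) + d(-519) = (-305750 + 72286) - 744/(-519) = -233464 - 744*(-1/519) = -233464 + 248/173 = -40389024/173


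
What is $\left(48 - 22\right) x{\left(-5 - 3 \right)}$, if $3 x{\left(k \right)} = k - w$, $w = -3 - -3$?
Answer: $- \frac{208}{3} \approx -69.333$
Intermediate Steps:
$w = 0$ ($w = -3 + 3 = 0$)
$x{\left(k \right)} = \frac{k}{3}$ ($x{\left(k \right)} = \frac{k - 0}{3} = \frac{k + 0}{3} = \frac{k}{3}$)
$\left(48 - 22\right) x{\left(-5 - 3 \right)} = \left(48 - 22\right) \frac{-5 - 3}{3} = \left(48 - 22\right) \frac{1}{3} \left(-8\right) = 26 \left(- \frac{8}{3}\right) = - \frac{208}{3}$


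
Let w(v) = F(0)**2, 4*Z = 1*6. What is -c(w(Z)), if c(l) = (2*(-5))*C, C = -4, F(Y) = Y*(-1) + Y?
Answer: -40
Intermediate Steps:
F(Y) = 0 (F(Y) = -Y + Y = 0)
Z = 3/2 (Z = (1*6)/4 = (1/4)*6 = 3/2 ≈ 1.5000)
w(v) = 0 (w(v) = 0**2 = 0)
c(l) = 40 (c(l) = (2*(-5))*(-4) = -10*(-4) = 40)
-c(w(Z)) = -1*40 = -40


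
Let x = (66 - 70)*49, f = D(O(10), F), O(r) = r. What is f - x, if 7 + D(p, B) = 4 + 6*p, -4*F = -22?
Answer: 253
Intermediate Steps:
F = 11/2 (F = -¼*(-22) = 11/2 ≈ 5.5000)
D(p, B) = -3 + 6*p (D(p, B) = -7 + (4 + 6*p) = -3 + 6*p)
f = 57 (f = -3 + 6*10 = -3 + 60 = 57)
x = -196 (x = -4*49 = -196)
f - x = 57 - 1*(-196) = 57 + 196 = 253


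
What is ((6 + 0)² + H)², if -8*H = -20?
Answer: 5929/4 ≈ 1482.3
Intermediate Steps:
H = 5/2 (H = -⅛*(-20) = 5/2 ≈ 2.5000)
((6 + 0)² + H)² = ((6 + 0)² + 5/2)² = (6² + 5/2)² = (36 + 5/2)² = (77/2)² = 5929/4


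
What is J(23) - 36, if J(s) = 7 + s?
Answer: -6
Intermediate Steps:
J(23) - 36 = (7 + 23) - 36 = 30 - 36 = -6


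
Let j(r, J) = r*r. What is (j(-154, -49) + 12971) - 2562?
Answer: 34125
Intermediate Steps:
j(r, J) = r²
(j(-154, -49) + 12971) - 2562 = ((-154)² + 12971) - 2562 = (23716 + 12971) - 2562 = 36687 - 2562 = 34125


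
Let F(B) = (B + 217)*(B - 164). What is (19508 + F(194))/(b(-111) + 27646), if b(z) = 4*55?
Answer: 15919/13933 ≈ 1.1425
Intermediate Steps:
F(B) = (-164 + B)*(217 + B) (F(B) = (217 + B)*(-164 + B) = (-164 + B)*(217 + B))
b(z) = 220
(19508 + F(194))/(b(-111) + 27646) = (19508 + (-35588 + 194² + 53*194))/(220 + 27646) = (19508 + (-35588 + 37636 + 10282))/27866 = (19508 + 12330)*(1/27866) = 31838*(1/27866) = 15919/13933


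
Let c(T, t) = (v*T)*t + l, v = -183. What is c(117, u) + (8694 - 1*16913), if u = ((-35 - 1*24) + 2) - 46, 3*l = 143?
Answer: 6591485/3 ≈ 2.1972e+6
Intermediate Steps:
l = 143/3 (l = (1/3)*143 = 143/3 ≈ 47.667)
u = -103 (u = ((-35 - 24) + 2) - 46 = (-59 + 2) - 46 = -57 - 46 = -103)
c(T, t) = 143/3 - 183*T*t (c(T, t) = (-183*T)*t + 143/3 = -183*T*t + 143/3 = 143/3 - 183*T*t)
c(117, u) + (8694 - 1*16913) = (143/3 - 183*117*(-103)) + (8694 - 1*16913) = (143/3 + 2205333) + (8694 - 16913) = 6616142/3 - 8219 = 6591485/3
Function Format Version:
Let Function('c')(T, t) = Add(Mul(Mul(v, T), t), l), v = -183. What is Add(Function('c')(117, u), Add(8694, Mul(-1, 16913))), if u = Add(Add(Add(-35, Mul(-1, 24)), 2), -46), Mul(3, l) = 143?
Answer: Rational(6591485, 3) ≈ 2.1972e+6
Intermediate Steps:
l = Rational(143, 3) (l = Mul(Rational(1, 3), 143) = Rational(143, 3) ≈ 47.667)
u = -103 (u = Add(Add(Add(-35, -24), 2), -46) = Add(Add(-59, 2), -46) = Add(-57, -46) = -103)
Function('c')(T, t) = Add(Rational(143, 3), Mul(-183, T, t)) (Function('c')(T, t) = Add(Mul(Mul(-183, T), t), Rational(143, 3)) = Add(Mul(-183, T, t), Rational(143, 3)) = Add(Rational(143, 3), Mul(-183, T, t)))
Add(Function('c')(117, u), Add(8694, Mul(-1, 16913))) = Add(Add(Rational(143, 3), Mul(-183, 117, -103)), Add(8694, Mul(-1, 16913))) = Add(Add(Rational(143, 3), 2205333), Add(8694, -16913)) = Add(Rational(6616142, 3), -8219) = Rational(6591485, 3)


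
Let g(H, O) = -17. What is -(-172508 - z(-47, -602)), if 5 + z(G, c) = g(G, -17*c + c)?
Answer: 172486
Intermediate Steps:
z(G, c) = -22 (z(G, c) = -5 - 17 = -22)
-(-172508 - z(-47, -602)) = -(-172508 - 1*(-22)) = -(-172508 + 22) = -1*(-172486) = 172486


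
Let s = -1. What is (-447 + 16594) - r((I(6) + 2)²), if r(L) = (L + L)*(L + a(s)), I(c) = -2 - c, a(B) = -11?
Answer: 14347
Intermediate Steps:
r(L) = 2*L*(-11 + L) (r(L) = (L + L)*(L - 11) = (2*L)*(-11 + L) = 2*L*(-11 + L))
(-447 + 16594) - r((I(6) + 2)²) = (-447 + 16594) - 2*((-2 - 1*6) + 2)²*(-11 + ((-2 - 1*6) + 2)²) = 16147 - 2*((-2 - 6) + 2)²*(-11 + ((-2 - 6) + 2)²) = 16147 - 2*(-8 + 2)²*(-11 + (-8 + 2)²) = 16147 - 2*(-6)²*(-11 + (-6)²) = 16147 - 2*36*(-11 + 36) = 16147 - 2*36*25 = 16147 - 1*1800 = 16147 - 1800 = 14347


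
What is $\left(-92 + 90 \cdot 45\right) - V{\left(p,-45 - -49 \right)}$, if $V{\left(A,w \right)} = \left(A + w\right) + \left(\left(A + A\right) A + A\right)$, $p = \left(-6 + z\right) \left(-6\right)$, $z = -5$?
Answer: $-4890$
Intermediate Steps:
$p = 66$ ($p = \left(-6 - 5\right) \left(-6\right) = \left(-11\right) \left(-6\right) = 66$)
$V{\left(A,w \right)} = w + 2 A + 2 A^{2}$ ($V{\left(A,w \right)} = \left(A + w\right) + \left(2 A A + A\right) = \left(A + w\right) + \left(2 A^{2} + A\right) = \left(A + w\right) + \left(A + 2 A^{2}\right) = w + 2 A + 2 A^{2}$)
$\left(-92 + 90 \cdot 45\right) - V{\left(p,-45 - -49 \right)} = \left(-92 + 90 \cdot 45\right) - \left(\left(-45 - -49\right) + 2 \cdot 66 + 2 \cdot 66^{2}\right) = \left(-92 + 4050\right) - \left(\left(-45 + 49\right) + 132 + 2 \cdot 4356\right) = 3958 - \left(4 + 132 + 8712\right) = 3958 - 8848 = -4890$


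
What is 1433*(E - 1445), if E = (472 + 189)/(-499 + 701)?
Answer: -417331157/202 ≈ -2.0660e+6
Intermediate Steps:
E = 661/202 ≈ 3.2723
1433*(E - 1445) = 1433*(661/202 - 1445) = 1433*(-291229/202) = -417331157/202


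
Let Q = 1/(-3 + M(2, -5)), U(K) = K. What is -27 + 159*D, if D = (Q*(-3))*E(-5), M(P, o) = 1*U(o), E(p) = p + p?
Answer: -2493/4 ≈ -623.25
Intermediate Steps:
E(p) = 2*p
M(P, o) = o (M(P, o) = 1*o = o)
Q = -1/8 (Q = 1/(-3 - 5) = 1/(-8) = -1/8 ≈ -0.12500)
D = -15/4 (D = (-1/8*(-3))*(2*(-5)) = (3/8)*(-10) = -15/4 ≈ -3.7500)
-27 + 159*D = -27 + 159*(-15/4) = -27 - 2385/4 = -2493/4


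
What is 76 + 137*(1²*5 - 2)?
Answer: 487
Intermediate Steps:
76 + 137*(1²*5 - 2) = 76 + 137*(1*5 - 2) = 76 + 137*(5 - 2) = 76 + 137*3 = 76 + 411 = 487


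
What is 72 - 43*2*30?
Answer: -2508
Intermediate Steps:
72 - 43*2*30 = 72 - 1*86*30 = 72 - 86*30 = 72 - 2580 = -2508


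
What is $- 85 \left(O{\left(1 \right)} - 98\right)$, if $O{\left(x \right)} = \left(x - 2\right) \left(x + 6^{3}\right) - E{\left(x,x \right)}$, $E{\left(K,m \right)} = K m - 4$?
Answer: $26520$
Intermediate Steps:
$E{\left(K,m \right)} = -4 + K m$
$O{\left(x \right)} = 4 - x^{2} + \left(-2 + x\right) \left(216 + x\right)$ ($O{\left(x \right)} = \left(x - 2\right) \left(x + 6^{3}\right) - \left(-4 + x x\right) = \left(-2 + x\right) \left(x + 216\right) - \left(-4 + x^{2}\right) = \left(-2 + x\right) \left(216 + x\right) - \left(-4 + x^{2}\right) = 4 - x^{2} + \left(-2 + x\right) \left(216 + x\right)$)
$- 85 \left(O{\left(1 \right)} - 98\right) = - 85 \left(\left(-428 + 214 \cdot 1\right) - 98\right) = - 85 \left(\left(-428 + 214\right) - 98\right) = - 85 \left(-214 - 98\right) = \left(-85\right) \left(-312\right) = 26520$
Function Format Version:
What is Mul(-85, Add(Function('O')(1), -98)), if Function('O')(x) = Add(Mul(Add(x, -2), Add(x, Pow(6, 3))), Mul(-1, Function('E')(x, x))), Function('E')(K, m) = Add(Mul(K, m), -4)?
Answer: 26520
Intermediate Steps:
Function('E')(K, m) = Add(-4, Mul(K, m))
Function('O')(x) = Add(4, Mul(-1, Pow(x, 2)), Mul(Add(-2, x), Add(216, x))) (Function('O')(x) = Add(Mul(Add(x, -2), Add(x, Pow(6, 3))), Mul(-1, Add(-4, Mul(x, x)))) = Add(Mul(Add(-2, x), Add(x, 216)), Mul(-1, Add(-4, Pow(x, 2)))) = Add(Mul(Add(-2, x), Add(216, x)), Add(4, Mul(-1, Pow(x, 2)))) = Add(4, Mul(-1, Pow(x, 2)), Mul(Add(-2, x), Add(216, x))))
Mul(-85, Add(Function('O')(1), -98)) = Mul(-85, Add(Add(-428, Mul(214, 1)), -98)) = Mul(-85, Add(Add(-428, 214), -98)) = Mul(-85, Add(-214, -98)) = Mul(-85, -312) = 26520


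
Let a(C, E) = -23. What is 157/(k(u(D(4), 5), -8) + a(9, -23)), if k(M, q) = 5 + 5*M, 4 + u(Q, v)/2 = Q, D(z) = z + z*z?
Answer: 157/142 ≈ 1.1056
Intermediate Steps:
D(z) = z + z²
u(Q, v) = -8 + 2*Q
157/(k(u(D(4), 5), -8) + a(9, -23)) = 157/((5 + 5*(-8 + 2*(4*(1 + 4)))) - 23) = 157/((5 + 5*(-8 + 2*(4*5))) - 23) = 157/((5 + 5*(-8 + 2*20)) - 23) = 157/((5 + 5*(-8 + 40)) - 23) = 157/((5 + 5*32) - 23) = 157/((5 + 160) - 23) = 157/(165 - 23) = 157/142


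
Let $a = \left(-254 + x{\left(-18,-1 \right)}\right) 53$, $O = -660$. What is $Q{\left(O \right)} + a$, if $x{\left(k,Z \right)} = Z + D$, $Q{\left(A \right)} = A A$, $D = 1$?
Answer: $422138$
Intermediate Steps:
$Q{\left(A \right)} = A^{2}$
$x{\left(k,Z \right)} = 1 + Z$ ($x{\left(k,Z \right)} = Z + 1 = 1 + Z$)
$a = -13462$ ($a = \left(-254 + \left(1 - 1\right)\right) 53 = \left(-254 + 0\right) 53 = \left(-254\right) 53 = -13462$)
$Q{\left(O \right)} + a = \left(-660\right)^{2} - 13462 = 435600 - 13462 = 422138$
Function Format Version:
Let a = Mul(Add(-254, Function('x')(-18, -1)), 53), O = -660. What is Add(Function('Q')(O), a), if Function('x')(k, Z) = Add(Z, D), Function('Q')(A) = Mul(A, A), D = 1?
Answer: 422138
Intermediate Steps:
Function('Q')(A) = Pow(A, 2)
Function('x')(k, Z) = Add(1, Z) (Function('x')(k, Z) = Add(Z, 1) = Add(1, Z))
a = -13462 (a = Mul(Add(-254, Add(1, -1)), 53) = Mul(Add(-254, 0), 53) = Mul(-254, 53) = -13462)
Add(Function('Q')(O), a) = Add(Pow(-660, 2), -13462) = Add(435600, -13462) = 422138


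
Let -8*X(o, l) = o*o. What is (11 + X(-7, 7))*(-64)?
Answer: -312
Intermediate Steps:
X(o, l) = -o²/8 (X(o, l) = -o*o/8 = -o²/8)
(11 + X(-7, 7))*(-64) = (11 - ⅛*(-7)²)*(-64) = (11 - ⅛*49)*(-64) = (11 - 49/8)*(-64) = (39/8)*(-64) = -312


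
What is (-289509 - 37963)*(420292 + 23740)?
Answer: -145408047104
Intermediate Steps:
(-289509 - 37963)*(420292 + 23740) = -327472*444032 = -145408047104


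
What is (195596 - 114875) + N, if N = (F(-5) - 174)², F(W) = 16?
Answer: 105685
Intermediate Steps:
N = 24964 (N = (16 - 174)² = (-158)² = 24964)
(195596 - 114875) + N = (195596 - 114875) + 24964 = 80721 + 24964 = 105685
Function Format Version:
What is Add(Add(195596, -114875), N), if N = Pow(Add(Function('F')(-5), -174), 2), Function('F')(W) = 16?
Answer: 105685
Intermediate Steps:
N = 24964 (N = Pow(Add(16, -174), 2) = Pow(-158, 2) = 24964)
Add(Add(195596, -114875), N) = Add(Add(195596, -114875), 24964) = Add(80721, 24964) = 105685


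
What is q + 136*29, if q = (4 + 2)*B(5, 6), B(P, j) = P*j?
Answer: 4124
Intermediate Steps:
q = 180 (q = (4 + 2)*(5*6) = 6*30 = 180)
q + 136*29 = 180 + 136*29 = 180 + 3944 = 4124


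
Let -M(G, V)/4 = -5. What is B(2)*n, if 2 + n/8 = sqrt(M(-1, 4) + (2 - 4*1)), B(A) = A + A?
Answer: -64 + 96*sqrt(2) ≈ 71.765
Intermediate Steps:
B(A) = 2*A
M(G, V) = 20 (M(G, V) = -4*(-5) = 20)
n = -16 + 24*sqrt(2) (n = -16 + 8*sqrt(20 + (2 - 4*1)) = -16 + 8*sqrt(20 + (2 - 4)) = -16 + 8*sqrt(20 - 2) = -16 + 8*sqrt(18) = -16 + 8*(3*sqrt(2)) = -16 + 24*sqrt(2) ≈ 17.941)
B(2)*n = (2*2)*(-16 + 24*sqrt(2)) = 4*(-16 + 24*sqrt(2)) = -64 + 96*sqrt(2)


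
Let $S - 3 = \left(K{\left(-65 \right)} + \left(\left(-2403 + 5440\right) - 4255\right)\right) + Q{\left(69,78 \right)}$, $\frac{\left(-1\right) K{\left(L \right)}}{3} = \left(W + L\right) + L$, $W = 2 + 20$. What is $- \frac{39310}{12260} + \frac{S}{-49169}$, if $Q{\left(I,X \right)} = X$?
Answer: $- \frac{192286601}{60281194} \approx -3.1898$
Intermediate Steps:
$W = 22$
$K{\left(L \right)} = -66 - 6 L$ ($K{\left(L \right)} = - 3 \left(\left(22 + L\right) + L\right) = - 3 \left(22 + 2 L\right) = -66 - 6 L$)
$S = -813$ ($S = 3 + \left(\left(\left(-66 - -390\right) + \left(\left(-2403 + 5440\right) - 4255\right)\right) + 78\right) = 3 + \left(\left(\left(-66 + 390\right) + \left(3037 - 4255\right)\right) + 78\right) = 3 + \left(\left(324 - 1218\right) + 78\right) = 3 + \left(-894 + 78\right) = 3 - 816 = -813$)
$- \frac{39310}{12260} + \frac{S}{-49169} = - \frac{39310}{12260} - \frac{813}{-49169} = \left(-39310\right) \frac{1}{12260} - - \frac{813}{49169} = - \frac{3931}{1226} + \frac{813}{49169} = - \frac{192286601}{60281194}$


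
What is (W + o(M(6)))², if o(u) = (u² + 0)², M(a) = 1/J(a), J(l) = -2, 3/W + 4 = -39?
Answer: 25/473344 ≈ 5.2816e-5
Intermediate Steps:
W = -3/43 (W = 3/(-4 - 39) = 3/(-43) = 3*(-1/43) = -3/43 ≈ -0.069767)
M(a) = -½ (M(a) = 1/(-2) = -½)
o(u) = u⁴ (o(u) = (u²)² = u⁴)
(W + o(M(6)))² = (-3/43 + (-½)⁴)² = (-3/43 + 1/16)² = (-5/688)² = 25/473344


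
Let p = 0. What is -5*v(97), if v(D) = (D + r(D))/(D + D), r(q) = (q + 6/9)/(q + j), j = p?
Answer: -71300/28227 ≈ -2.5260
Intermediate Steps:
j = 0
r(q) = (2/3 + q)/q (r(q) = (q + 6/9)/(q + 0) = (q + 6*(1/9))/q = (q + 2/3)/q = (2/3 + q)/q)
v(D) = (D + (2/3 + D)/D)/(2*D) (v(D) = (D + (2/3 + D)/D)/(D + D) = (D + (2/3 + D)/D)/((2*D)) = (D + (2/3 + D)/D)*(1/(2*D)) = (D + (2/3 + D)/D)/(2*D))
-5*v(97) = -5*(2 + 3*97 + 3*97**2)/(6*97**2) = -5*(2 + 291 + 3*9409)/(6*9409) = -5*(2 + 291 + 28227)/(6*9409) = -5*28520/(6*9409) = -5*14260/28227 = -71300/28227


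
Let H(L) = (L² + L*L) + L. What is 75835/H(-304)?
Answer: 75835/184528 ≈ 0.41097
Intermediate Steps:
H(L) = L + 2*L² (H(L) = (L² + L²) + L = 2*L² + L = L + 2*L²)
75835/H(-304) = 75835/((-304*(1 + 2*(-304)))) = 75835/((-304*(1 - 608))) = 75835/((-304*(-607))) = 75835/184528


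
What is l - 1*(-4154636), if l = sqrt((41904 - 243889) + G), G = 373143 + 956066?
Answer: 4154636 + 2*sqrt(281806) ≈ 4.1557e+6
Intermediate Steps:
G = 1329209
l = 2*sqrt(281806) (l = sqrt((41904 - 243889) + 1329209) = sqrt(-201985 + 1329209) = sqrt(1127224) = 2*sqrt(281806) ≈ 1061.7)
l - 1*(-4154636) = 2*sqrt(281806) - 1*(-4154636) = 2*sqrt(281806) + 4154636 = 4154636 + 2*sqrt(281806)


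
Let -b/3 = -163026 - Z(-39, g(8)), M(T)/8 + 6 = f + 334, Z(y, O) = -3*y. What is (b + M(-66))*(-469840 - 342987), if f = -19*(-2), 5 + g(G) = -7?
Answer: -400201063239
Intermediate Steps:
g(G) = -12 (g(G) = -5 - 7 = -12)
f = 38
M(T) = 2928 (M(T) = -48 + 8*(38 + 334) = -48 + 8*372 = -48 + 2976 = 2928)
b = 489429 (b = -3*(-163026 - (-3)*(-39)) = -3*(-163026 - 1*117) = -3*(-163026 - 117) = -3*(-163143) = 489429)
(b + M(-66))*(-469840 - 342987) = (489429 + 2928)*(-469840 - 342987) = 492357*(-812827) = -400201063239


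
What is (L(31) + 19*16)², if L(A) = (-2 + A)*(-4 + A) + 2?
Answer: 1185921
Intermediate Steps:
L(A) = 2 + (-4 + A)*(-2 + A) (L(A) = (-4 + A)*(-2 + A) + 2 = 2 + (-4 + A)*(-2 + A))
(L(31) + 19*16)² = ((10 + 31² - 6*31) + 19*16)² = ((10 + 961 - 186) + 304)² = (785 + 304)² = 1089² = 1185921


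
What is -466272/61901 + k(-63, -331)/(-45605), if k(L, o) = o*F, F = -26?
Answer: -3113864938/403285015 ≈ -7.7213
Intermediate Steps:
k(L, o) = -26*o (k(L, o) = o*(-26) = -26*o)
-466272/61901 + k(-63, -331)/(-45605) = -466272/61901 - 26*(-331)/(-45605) = -466272*1/61901 + 8606*(-1/45605) = -466272/61901 - 8606/45605 = -3113864938/403285015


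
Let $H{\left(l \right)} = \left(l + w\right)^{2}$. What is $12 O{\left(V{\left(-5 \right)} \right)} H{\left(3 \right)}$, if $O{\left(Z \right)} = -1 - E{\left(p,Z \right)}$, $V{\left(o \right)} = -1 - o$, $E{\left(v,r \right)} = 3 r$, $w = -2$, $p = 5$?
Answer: $-156$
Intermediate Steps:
$H{\left(l \right)} = \left(-2 + l\right)^{2}$ ($H{\left(l \right)} = \left(l - 2\right)^{2} = \left(-2 + l\right)^{2}$)
$O{\left(Z \right)} = -1 - 3 Z$
$12 O{\left(V{\left(-5 \right)} \right)} H{\left(3 \right)} = 12 \left(-1 - 3 \left(-1 - -5\right)\right) \left(-2 + 3\right)^{2} = 12 \left(-1 - 3 \left(-1 + 5\right)\right) 1^{2} = 12 \left(-1 - 12\right) 1 = 12 \left(-13\right) 1 = \left(-156\right) 1 = -156$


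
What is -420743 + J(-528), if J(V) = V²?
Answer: -141959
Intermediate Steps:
-420743 + J(-528) = -420743 + (-528)² = -420743 + 278784 = -141959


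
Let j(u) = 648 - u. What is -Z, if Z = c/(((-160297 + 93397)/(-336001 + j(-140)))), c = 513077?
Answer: -171990080401/66900 ≈ -2.5709e+6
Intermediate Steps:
Z = 171990080401/66900 (Z = 513077/(((-160297 + 93397)/(-336001 + (648 - 1*(-140))))) = 513077/((-66900/(-336001 + (648 + 140)))) = 513077/((-66900/(-336001 + 788))) = 513077/((-66900/(-335213))) = 513077/((-66900*(-1/335213))) = 513077/(66900/335213) = 513077*(335213/66900) = 171990080401/66900 ≈ 2.5709e+6)
-Z = -1*171990080401/66900 = -171990080401/66900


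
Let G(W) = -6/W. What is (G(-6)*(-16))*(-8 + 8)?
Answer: 0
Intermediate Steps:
(G(-6)*(-16))*(-8 + 8) = (-6/(-6)*(-16))*(-8 + 8) = (-6*(-⅙)*(-16))*0 = (1*(-16))*0 = -16*0 = 0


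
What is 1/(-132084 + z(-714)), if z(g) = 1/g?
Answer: -714/94307977 ≈ -7.5709e-6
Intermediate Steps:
1/(-132084 + z(-714)) = 1/(-132084 + 1/(-714)) = 1/(-132084 - 1/714) = 1/(-94307977/714) = -714/94307977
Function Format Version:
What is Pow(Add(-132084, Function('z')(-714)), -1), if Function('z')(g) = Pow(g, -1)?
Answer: Rational(-714, 94307977) ≈ -7.5709e-6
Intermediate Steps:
Pow(Add(-132084, Function('z')(-714)), -1) = Pow(Add(-132084, Pow(-714, -1)), -1) = Pow(Add(-132084, Rational(-1, 714)), -1) = Pow(Rational(-94307977, 714), -1) = Rational(-714, 94307977)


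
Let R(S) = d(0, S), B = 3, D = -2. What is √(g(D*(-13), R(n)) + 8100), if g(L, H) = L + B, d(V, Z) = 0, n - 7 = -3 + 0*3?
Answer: √8129 ≈ 90.161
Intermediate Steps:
n = 4 (n = 7 + (-3 + 0*3) = 7 + (-3 + 0) = 7 - 3 = 4)
R(S) = 0
g(L, H) = 3 + L (g(L, H) = L + 3 = 3 + L)
√(g(D*(-13), R(n)) + 8100) = √((3 - 2*(-13)) + 8100) = √((3 + 26) + 8100) = √(29 + 8100) = √8129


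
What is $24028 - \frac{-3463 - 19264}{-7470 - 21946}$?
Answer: $\frac{706784921}{29416} \approx 24027.0$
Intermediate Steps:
$24028 - \frac{-3463 - 19264}{-7470 - 21946} = 24028 - - \frac{22727}{-29416} = 24028 - \left(-22727\right) \left(- \frac{1}{29416}\right) = 24028 - \frac{22727}{29416} = \frac{706784921}{29416}$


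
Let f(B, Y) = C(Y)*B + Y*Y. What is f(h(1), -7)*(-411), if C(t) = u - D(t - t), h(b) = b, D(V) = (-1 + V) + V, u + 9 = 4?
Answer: -18495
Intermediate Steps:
u = -5 (u = -9 + 4 = -5)
D(V) = -1 + 2*V
C(t) = -4 (C(t) = -5 - (-1 + 2*(t - t)) = -5 - (-1 + 2*0) = -5 - (-1 + 0) = -5 - 1*(-1) = -5 + 1 = -4)
f(B, Y) = Y² - 4*B (f(B, Y) = -4*B + Y*Y = -4*B + Y² = Y² - 4*B)
f(h(1), -7)*(-411) = ((-7)² - 4*1)*(-411) = (49 - 4)*(-411) = 45*(-411) = -18495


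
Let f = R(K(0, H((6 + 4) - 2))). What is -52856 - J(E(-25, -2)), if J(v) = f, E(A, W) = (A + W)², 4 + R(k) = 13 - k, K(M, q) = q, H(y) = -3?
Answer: -52868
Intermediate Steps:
R(k) = 9 - k (R(k) = -4 + (13 - k) = 9 - k)
f = 12 (f = 9 - 1*(-3) = 9 + 3 = 12)
J(v) = 12
-52856 - J(E(-25, -2)) = -52856 - 1*12 = -52856 - 12 = -52868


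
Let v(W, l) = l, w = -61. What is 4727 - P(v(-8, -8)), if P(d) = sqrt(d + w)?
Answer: 4727 - I*sqrt(69) ≈ 4727.0 - 8.3066*I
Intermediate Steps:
P(d) = sqrt(-61 + d) (P(d) = sqrt(d - 61) = sqrt(-61 + d))
4727 - P(v(-8, -8)) = 4727 - sqrt(-61 - 8) = 4727 - sqrt(-69) = 4727 - I*sqrt(69)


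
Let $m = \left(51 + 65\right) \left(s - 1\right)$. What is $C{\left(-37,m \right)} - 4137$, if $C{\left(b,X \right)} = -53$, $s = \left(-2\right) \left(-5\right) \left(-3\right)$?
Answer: $-4190$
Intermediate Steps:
$s = -30$ ($s = 10 \left(-3\right) = -30$)
$m = -3596$ ($m = \left(51 + 65\right) \left(-30 - 1\right) = 116 \left(-31\right) = -3596$)
$C{\left(-37,m \right)} - 4137 = -53 - 4137 = -4190$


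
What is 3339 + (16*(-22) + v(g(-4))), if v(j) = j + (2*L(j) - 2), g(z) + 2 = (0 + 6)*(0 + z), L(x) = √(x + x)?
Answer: 2959 + 4*I*√13 ≈ 2959.0 + 14.422*I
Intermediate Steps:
L(x) = √2*√x (L(x) = √(2*x) = √2*√x)
g(z) = -2 + 6*z (g(z) = -2 + (0 + 6)*(0 + z) = -2 + 6*z)
v(j) = -2 + j + 2*√2*√j (v(j) = j + (2*(√2*√j) - 2) = j + (2*√2*√j - 2) = j + (-2 + 2*√2*√j) = -2 + j + 2*√2*√j)
3339 + (16*(-22) + v(g(-4))) = 3339 + (16*(-22) + (-2 + (-2 + 6*(-4)) + 2*√2*√(-2 + 6*(-4)))) = 3339 + (-352 + (-2 + (-2 - 24) + 2*√2*√(-2 - 24))) = 3339 + (-352 + (-2 - 26 + 2*√2*√(-26))) = 3339 + (-352 + (-2 - 26 + 2*√2*(I*√26))) = 3339 + (-352 + (-2 - 26 + 4*I*√13)) = 3339 + (-352 + (-28 + 4*I*√13)) = 3339 + (-380 + 4*I*√13) = 2959 + 4*I*√13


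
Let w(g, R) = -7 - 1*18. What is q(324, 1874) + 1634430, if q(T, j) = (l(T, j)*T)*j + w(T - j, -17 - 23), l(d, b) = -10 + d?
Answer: 192287669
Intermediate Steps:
w(g, R) = -25 (w(g, R) = -7 - 18 = -25)
q(T, j) = -25 + T*j*(-10 + T) (q(T, j) = ((-10 + T)*T)*j - 25 = (T*(-10 + T))*j - 25 = T*j*(-10 + T) - 25 = -25 + T*j*(-10 + T))
q(324, 1874) + 1634430 = (-25 + 324*1874*(-10 + 324)) + 1634430 = (-25 + 324*1874*314) + 1634430 = (-25 + 190653264) + 1634430 = 190653239 + 1634430 = 192287669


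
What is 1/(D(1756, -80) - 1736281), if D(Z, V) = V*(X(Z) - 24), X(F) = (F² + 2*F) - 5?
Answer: -1/248697801 ≈ -4.0209e-9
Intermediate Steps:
X(F) = -5 + F² + 2*F
D(Z, V) = V*(-29 + Z² + 2*Z) (D(Z, V) = V*((-5 + Z² + 2*Z) - 24) = V*(-29 + Z² + 2*Z))
1/(D(1756, -80) - 1736281) = 1/(-80*(-29 + 1756² + 2*1756) - 1736281) = 1/(-80*(-29 + 3083536 + 3512) - 1736281) = 1/(-80*3087019 - 1736281) = 1/(-246961520 - 1736281) = 1/(-248697801) = -1/248697801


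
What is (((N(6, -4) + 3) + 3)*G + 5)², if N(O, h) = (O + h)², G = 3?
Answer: 1225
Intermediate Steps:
(((N(6, -4) + 3) + 3)*G + 5)² = ((((6 - 4)² + 3) + 3)*3 + 5)² = (((2² + 3) + 3)*3 + 5)² = (((4 + 3) + 3)*3 + 5)² = ((7 + 3)*3 + 5)² = (10*3 + 5)² = (30 + 5)² = 35² = 1225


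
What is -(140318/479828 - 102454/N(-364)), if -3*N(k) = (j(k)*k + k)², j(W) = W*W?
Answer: -40797942034486412161/139511644419660082024 ≈ -0.29243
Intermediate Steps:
j(W) = W²
N(k) = -(k + k³)²/3 (N(k) = -(k²*k + k)²/3 = -(k³ + k)²/3 = -(k + k³)²/3)
-(140318/479828 - 102454/N(-364)) = -(140318/479828 - 102454*(-3/(132496*(1 + (-364)²)²))) = -(140318*(1/479828) - 102454*(-3/(132496*(1 + 132496)²))) = -(70159/239914 - 102454/((-⅓*132496*132497²))) = -(70159/239914 - 102454/((-⅓*132496*17555455009))) = -(70159/239914 - 102454/(-2326027566872464/3)) = -(70159/239914 - 102454*(-3/2326027566872464)) = -(70159/239914 + 153681/1163013783436232) = -1*40797942034486412161/139511644419660082024 = -40797942034486412161/139511644419660082024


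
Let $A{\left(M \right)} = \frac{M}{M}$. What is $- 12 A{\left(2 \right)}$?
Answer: $-12$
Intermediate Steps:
$A{\left(M \right)} = 1$
$- 12 A{\left(2 \right)} = \left(-12\right) 1 = -12$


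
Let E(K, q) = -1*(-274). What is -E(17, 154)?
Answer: -274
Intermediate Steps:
E(K, q) = 274
-E(17, 154) = -1*274 = -274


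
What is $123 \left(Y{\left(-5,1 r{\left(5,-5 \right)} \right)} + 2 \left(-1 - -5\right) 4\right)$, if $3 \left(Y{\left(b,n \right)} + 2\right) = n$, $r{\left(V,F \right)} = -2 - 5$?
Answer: $3403$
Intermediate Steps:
$r{\left(V,F \right)} = -7$ ($r{\left(V,F \right)} = -2 - 5 = -7$)
$Y{\left(b,n \right)} = -2 + \frac{n}{3}$
$123 \left(Y{\left(-5,1 r{\left(5,-5 \right)} \right)} + 2 \left(-1 - -5\right) 4\right) = 123 \left(\left(-2 + \frac{1 \left(-7\right)}{3}\right) + 2 \left(-1 - -5\right) 4\right) = 123 \left(\left(-2 + \frac{1}{3} \left(-7\right)\right) + 2 \left(-1 + 5\right) 4\right) = 123 \left(\left(-2 - \frac{7}{3}\right) + 2 \cdot 4 \cdot 4\right) = 123 \left(- \frac{13}{3} + 8 \cdot 4\right) = 123 \left(- \frac{13}{3} + 32\right) = 123 \cdot \frac{83}{3} = 3403$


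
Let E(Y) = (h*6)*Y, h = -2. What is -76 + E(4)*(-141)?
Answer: 6692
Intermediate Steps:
E(Y) = -12*Y (E(Y) = (-2*6)*Y = -12*Y)
-76 + E(4)*(-141) = -76 - 12*4*(-141) = -76 - 48*(-141) = -76 + 6768 = 6692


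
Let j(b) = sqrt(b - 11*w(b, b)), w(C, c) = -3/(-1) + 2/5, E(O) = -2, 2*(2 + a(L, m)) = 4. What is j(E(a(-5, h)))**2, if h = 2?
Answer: -197/5 ≈ -39.400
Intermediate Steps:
a(L, m) = 0 (a(L, m) = -2 + (1/2)*4 = -2 + 2 = 0)
w(C, c) = 17/5 (w(C, c) = -3*(-1) + 2*(1/5) = 3 + 2/5 = 17/5)
j(b) = sqrt(-187/5 + b) (j(b) = sqrt(b - 11*17/5) = sqrt(b - 187/5) = sqrt(-187/5 + b))
j(E(a(-5, h)))**2 = (sqrt(-935 + 25*(-2))/5)**2 = (sqrt(-935 - 50)/5)**2 = (sqrt(-985)/5)**2 = ((I*sqrt(985))/5)**2 = (I*sqrt(985)/5)**2 = -197/5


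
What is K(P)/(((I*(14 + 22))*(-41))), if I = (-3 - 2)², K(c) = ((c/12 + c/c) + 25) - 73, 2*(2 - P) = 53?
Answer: 1177/885600 ≈ 0.0013290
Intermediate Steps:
P = -49/2 (P = 2 - ½*53 = 2 - 53/2 = -49/2 ≈ -24.500)
K(c) = -47 + c/12 (K(c) = ((c*(1/12) + 1) + 25) - 73 = ((c/12 + 1) + 25) - 73 = ((1 + c/12) + 25) - 73 = (26 + c/12) - 73 = -47 + c/12)
I = 25 (I = (-5)² = 25)
K(P)/(((I*(14 + 22))*(-41))) = (-47 + (1/12)*(-49/2))/(((25*(14 + 22))*(-41))) = (-47 - 49/24)/(((25*36)*(-41))) = -1177/(24*(900*(-41))) = -1177/24/(-36900) = -1177/24*(-1/36900) = 1177/885600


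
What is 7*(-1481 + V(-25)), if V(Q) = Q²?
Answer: -5992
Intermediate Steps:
7*(-1481 + V(-25)) = 7*(-1481 + (-25)²) = 7*(-1481 + 625) = 7*(-856) = -5992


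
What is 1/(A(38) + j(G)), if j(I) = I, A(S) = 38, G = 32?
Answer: 1/70 ≈ 0.014286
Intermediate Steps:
1/(A(38) + j(G)) = 1/(38 + 32) = 1/70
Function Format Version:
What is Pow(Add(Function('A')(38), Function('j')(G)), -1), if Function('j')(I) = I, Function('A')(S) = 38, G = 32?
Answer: Rational(1, 70) ≈ 0.014286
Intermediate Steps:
Pow(Add(Function('A')(38), Function('j')(G)), -1) = Pow(Add(38, 32), -1) = Pow(70, -1) = Rational(1, 70)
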